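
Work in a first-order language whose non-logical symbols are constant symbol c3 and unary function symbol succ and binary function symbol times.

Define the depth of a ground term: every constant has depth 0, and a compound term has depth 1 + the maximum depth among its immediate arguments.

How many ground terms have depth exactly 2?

If N_k denotes the number of depth-≤k ground terms, the 1 constant gives N_0 = 1, and each function symbol of arity r contributes N_{k-1}^r new terms at level k: N_k = 1 + N_{k-1} + N_{k-1}^2.
N_0 = 1
N_1 = 1 + 1 + 1^2 = 3
N_2 = 1 + 3 + 3^2 = 13
Terms of depth exactly 2: N_2 − N_1 = 13 − 3 = 10.

10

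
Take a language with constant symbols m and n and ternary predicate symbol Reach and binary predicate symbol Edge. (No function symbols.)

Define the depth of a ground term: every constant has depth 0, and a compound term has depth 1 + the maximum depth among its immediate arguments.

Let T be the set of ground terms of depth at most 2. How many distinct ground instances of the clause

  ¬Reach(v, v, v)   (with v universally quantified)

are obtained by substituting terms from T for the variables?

Ground terms of depth ≤ 2:
  With no function symbols every ground term is a constant, so there are exactly 2 ground terms at every depth bound.
  N_0 = 2
  N_1 = 2
  N_2 = 2
So there are 2 ground terms available for substitution.
There is 1 variable to instantiate (v),  occurring in at least one literal, so different choices give different ground instances.
Number of ground instances = 2.

2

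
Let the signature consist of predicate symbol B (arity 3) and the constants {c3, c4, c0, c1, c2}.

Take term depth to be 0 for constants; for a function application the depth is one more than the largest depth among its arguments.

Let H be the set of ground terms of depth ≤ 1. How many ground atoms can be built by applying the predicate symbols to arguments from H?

125

First count ground terms of depth ≤ 1.
With no function symbols every ground term is a constant, so there are exactly 5 ground terms at every depth bound.
N_0 = 5
N_1 = 5
Explicitly: c3, c4, c0, c1, c2.
So |H| = 5.
Ground atoms are formed by filling each argument slot of a predicate with a term from H, so an r-ary predicate gives |H|^r atoms:
  B: 5^3 = 125
Total ground atoms: 125.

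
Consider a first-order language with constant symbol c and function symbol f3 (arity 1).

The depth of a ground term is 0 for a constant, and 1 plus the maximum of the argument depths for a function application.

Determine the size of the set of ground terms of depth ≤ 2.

3

If N_k denotes the number of depth-≤k ground terms, the 1 constant gives N_0 = 1, and each function symbol of arity r contributes N_{k-1}^r new terms at level k: N_k = 1 + N_{k-1}.
N_0 = 1
N_1 = 1 + 1 = 2
N_2 = 1 + 2 = 3
Explicitly: c, f3(c), f3(f3(c)).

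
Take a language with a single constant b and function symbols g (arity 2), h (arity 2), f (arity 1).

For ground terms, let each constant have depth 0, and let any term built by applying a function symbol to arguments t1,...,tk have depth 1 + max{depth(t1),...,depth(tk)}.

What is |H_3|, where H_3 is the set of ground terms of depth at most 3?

Let N_k count ground terms of depth at most k. Each non-constant term of depth ≤ k is some function symbol applied to depth-≤(k−1) arguments, giving N_k = 1 + N_{k-1}^2 + N_{k-1}^2 + N_{k-1}.
N_0 = 1
N_1 = 1 + 1^2 + 1^2 + 1 = 4
N_2 = 1 + 4^2 + 4^2 + 4 = 37
N_3 = 1 + 37^2 + 37^2 + 37 = 2776

2776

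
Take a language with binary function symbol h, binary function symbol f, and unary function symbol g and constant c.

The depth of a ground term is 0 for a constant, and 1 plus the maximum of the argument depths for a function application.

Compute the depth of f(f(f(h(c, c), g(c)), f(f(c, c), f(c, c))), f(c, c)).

depth(h(c, c)) = 1 + max(0, 0) = 1
depth(g(c)) = 1 + depth(c) = 1 + 0 = 1
depth(f(h(c, c), g(c))) = 1 + max(1, 1) = 2
depth(f(c, c)) = 1 + max(0, 0) = 1
depth(f(f(c, c), f(c, c))) = 1 + max(1, 1) = 2
depth(f(f(h(c, c), g(c)), f(f(c, c), f(c, c)))) = 1 + max(2, 2) = 3
depth(f(f(f(h(c, c), g(c)), f(f(c, c), f(c, c))), f(c, c))) = 1 + max(3, 1) = 4

4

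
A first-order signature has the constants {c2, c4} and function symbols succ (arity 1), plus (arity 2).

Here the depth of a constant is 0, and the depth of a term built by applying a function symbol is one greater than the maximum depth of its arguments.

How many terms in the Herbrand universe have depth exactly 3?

Let N_k count ground terms of depth at most k. Each non-constant term of depth ≤ k is some function symbol applied to depth-≤(k−1) arguments, giving N_k = 2 + N_{k-1} + N_{k-1}^2.
N_0 = 2
N_1 = 2 + 2 + 2^2 = 8
N_2 = 2 + 8 + 8^2 = 74
N_3 = 2 + 74 + 74^2 = 5552
Terms of depth exactly 3: N_3 − N_2 = 5552 − 74 = 5478.

5478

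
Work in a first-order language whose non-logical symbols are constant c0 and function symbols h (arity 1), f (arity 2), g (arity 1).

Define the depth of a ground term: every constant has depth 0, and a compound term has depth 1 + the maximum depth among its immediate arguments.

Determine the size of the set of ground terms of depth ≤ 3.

Let N_k = |{terms of depth ≤ k}|. Then N_0 = 1 and N_k = 1 + N_{k-1} + N_{k-1}^2 + N_{k-1} for k ≥ 1 (one summand per function symbol, arity giving the exponent).
N_0 = 1
N_1 = 1 + 1 + 1^2 + 1 = 4
N_2 = 1 + 4 + 4^2 + 4 = 25
N_3 = 1 + 25 + 25^2 + 25 = 676

676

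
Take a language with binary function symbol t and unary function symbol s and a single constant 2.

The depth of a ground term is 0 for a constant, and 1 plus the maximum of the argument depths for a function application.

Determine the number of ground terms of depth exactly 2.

Let N_k = |{terms of depth ≤ k}|. Then N_0 = 1 and N_k = 1 + N_{k-1}^2 + N_{k-1} for k ≥ 1 (one summand per function symbol, arity giving the exponent).
N_0 = 1
N_1 = 1 + 1^2 + 1 = 3
N_2 = 1 + 3^2 + 3 = 13
Terms of depth exactly 2: N_2 − N_1 = 13 − 3 = 10.

10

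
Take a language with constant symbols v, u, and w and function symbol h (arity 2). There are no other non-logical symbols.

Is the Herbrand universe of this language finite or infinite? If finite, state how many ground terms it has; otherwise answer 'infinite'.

infinite

The signature has at least one function symbol (h, arity 2) and at least one constant (v).
Iterating h gives infinitely many distinct ground terms: v, h(v, v), h(h(v, v), h(v, v)), ...
So the Herbrand universe is infinite.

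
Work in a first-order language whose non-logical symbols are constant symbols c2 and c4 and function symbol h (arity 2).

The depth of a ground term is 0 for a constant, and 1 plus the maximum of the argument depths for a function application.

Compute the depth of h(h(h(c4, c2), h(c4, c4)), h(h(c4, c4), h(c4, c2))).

depth(h(c4, c2)) = 1 + max(0, 0) = 1
depth(h(c4, c4)) = 1 + max(0, 0) = 1
depth(h(h(c4, c2), h(c4, c4))) = 1 + max(1, 1) = 2
depth(h(h(c4, c4), h(c4, c2))) = 1 + max(1, 1) = 2
depth(h(h(h(c4, c2), h(c4, c4)), h(h(c4, c4), h(c4, c2)))) = 1 + max(2, 2) = 3

3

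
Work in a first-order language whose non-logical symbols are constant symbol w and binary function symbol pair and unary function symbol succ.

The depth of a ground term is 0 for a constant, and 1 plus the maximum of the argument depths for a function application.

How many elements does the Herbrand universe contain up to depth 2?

13

Count level by level. With function symbols pair/2, succ/1, the terms of depth ≤ k are the 1 constant together with each function applied to depth-≤(k−1) tuples, so N_k = 1 + N_{k-1}^2 + N_{k-1}.
N_0 = 1
N_1 = 1 + 1^2 + 1 = 3
N_2 = 1 + 3^2 + 3 = 13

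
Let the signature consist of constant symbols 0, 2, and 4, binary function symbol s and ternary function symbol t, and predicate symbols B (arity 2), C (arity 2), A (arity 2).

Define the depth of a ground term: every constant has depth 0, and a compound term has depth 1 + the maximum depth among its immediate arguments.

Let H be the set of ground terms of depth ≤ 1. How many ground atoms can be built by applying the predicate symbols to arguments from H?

4563

First count ground terms of depth ≤ 1.
Count level by level. With function symbols s/2, t/3, the terms of depth ≤ k are the 3 constants together with each function applied to depth-≤(k−1) tuples, so N_k = 3 + N_{k-1}^2 + N_{k-1}^3.
N_0 = 3
N_1 = 3 + 3^2 + 3^3 = 39
So |H| = 39.
Ground atoms are formed by filling each argument slot of a predicate with a term from H, so an r-ary predicate gives |H|^r atoms:
  B: 39^2 = 1521;  C: 39^2 = 1521;  A: 39^2 = 1521
Total ground atoms: 1521 + 1521 + 1521 = 4563.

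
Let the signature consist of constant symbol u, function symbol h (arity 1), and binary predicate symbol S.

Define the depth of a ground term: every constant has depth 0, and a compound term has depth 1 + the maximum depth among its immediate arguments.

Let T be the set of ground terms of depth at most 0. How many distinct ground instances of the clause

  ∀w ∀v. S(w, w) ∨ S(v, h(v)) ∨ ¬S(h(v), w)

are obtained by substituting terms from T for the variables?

Ground terms of depth ≤ 0:
  Let N_k count ground terms of depth at most k. Each non-constant term of depth ≤ k is some function symbol applied to depth-≤(k−1) arguments, giving N_k = 1 + N_{k-1}.
  N_0 = 1
So there is exactly 1 ground term available for substitution.
There are 2 variables to instantiate (w, v), each occurring in at least one literal, so different choices give different ground instances.
Number of ground instances = 1^2 = 1.

1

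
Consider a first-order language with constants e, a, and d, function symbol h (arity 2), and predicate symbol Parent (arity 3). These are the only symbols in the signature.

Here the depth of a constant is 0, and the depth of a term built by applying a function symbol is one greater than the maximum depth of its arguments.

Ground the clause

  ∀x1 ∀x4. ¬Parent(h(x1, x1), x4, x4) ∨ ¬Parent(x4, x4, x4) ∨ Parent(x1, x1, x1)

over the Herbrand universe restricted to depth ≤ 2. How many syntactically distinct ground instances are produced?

21609

Ground terms of depth ≤ 2:
  Write N_k for the number of ground terms of depth ≤ k. A term of depth ≤ k is either a constant or a function symbol applied to arguments of depth ≤ k−1, so N_k = 3 + N_{k-1}^2.
  N_0 = 3
  N_1 = 3 + 3^2 = 12
  N_2 = 3 + 12^2 = 147
So there are 147 ground terms available for substitution.
Each of x1, x4 ranges independently over the available ground terms, and distinct assignments produce distinct instances.
Number of ground instances = 147^2 = 21609.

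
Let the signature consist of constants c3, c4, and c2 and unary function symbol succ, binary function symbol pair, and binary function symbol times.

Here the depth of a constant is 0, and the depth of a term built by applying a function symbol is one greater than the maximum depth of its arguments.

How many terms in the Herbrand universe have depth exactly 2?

Count level by level. With function symbols succ/1, pair/2, times/2, the terms of depth ≤ k are the 3 constants together with each function applied to depth-≤(k−1) tuples, so N_k = 3 + N_{k-1} + N_{k-1}^2 + N_{k-1}^2.
N_0 = 3
N_1 = 3 + 3 + 3^2 + 3^2 = 24
N_2 = 3 + 24 + 24^2 + 24^2 = 1179
Terms of depth exactly 2: N_2 − N_1 = 1179 − 24 = 1155.

1155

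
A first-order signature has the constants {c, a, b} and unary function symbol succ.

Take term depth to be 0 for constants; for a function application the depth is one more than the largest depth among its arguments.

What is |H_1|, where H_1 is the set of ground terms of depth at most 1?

6

If N_k denotes the number of depth-≤k ground terms, the 3 constants give N_0 = 3, and each function symbol of arity r contributes N_{k-1}^r new terms at level k: N_k = 3 + N_{k-1}.
N_0 = 3
N_1 = 3 + 3 = 6
Explicitly: c, a, b, succ(c), succ(a), succ(b).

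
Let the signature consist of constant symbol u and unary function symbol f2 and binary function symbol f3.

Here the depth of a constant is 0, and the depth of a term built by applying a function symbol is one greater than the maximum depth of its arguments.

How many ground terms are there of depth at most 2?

13

If N_k denotes the number of depth-≤k ground terms, the 1 constant gives N_0 = 1, and each function symbol of arity r contributes N_{k-1}^r new terms at level k: N_k = 1 + N_{k-1} + N_{k-1}^2.
N_0 = 1
N_1 = 1 + 1 + 1^2 = 3
N_2 = 1 + 3 + 3^2 = 13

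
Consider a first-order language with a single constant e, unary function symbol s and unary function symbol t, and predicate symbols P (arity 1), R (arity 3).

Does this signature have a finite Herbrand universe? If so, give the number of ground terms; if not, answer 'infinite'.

infinite

The signature has at least one function symbol (s, arity 1) and at least one constant (e).
Iterating s gives infinitely many distinct ground terms: e, s(e), s(s(e)), ...
So the Herbrand universe is infinite.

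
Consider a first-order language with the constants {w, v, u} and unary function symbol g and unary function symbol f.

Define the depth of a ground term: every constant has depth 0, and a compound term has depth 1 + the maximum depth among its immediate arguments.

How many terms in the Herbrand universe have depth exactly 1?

6

Write N_k for the number of ground terms of depth ≤ k. A term of depth ≤ k is either a constant or a function symbol applied to arguments of depth ≤ k−1, so N_k = 3 + N_{k-1} + N_{k-1}.
N_0 = 3
N_1 = 3 + 3 + 3 = 9
Terms of depth exactly 1: N_1 − N_0 = 9 − 3 = 6.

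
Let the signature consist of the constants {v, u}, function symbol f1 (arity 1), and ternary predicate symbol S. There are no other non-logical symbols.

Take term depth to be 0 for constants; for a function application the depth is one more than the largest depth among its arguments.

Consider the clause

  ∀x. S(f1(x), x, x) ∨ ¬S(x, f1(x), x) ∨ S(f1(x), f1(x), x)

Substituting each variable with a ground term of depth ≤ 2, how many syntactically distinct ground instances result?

6

Ground terms of depth ≤ 2:
  Write N_k for the number of ground terms of depth ≤ k. A term of depth ≤ k is either a constant or a function symbol applied to arguments of depth ≤ k−1, so N_k = 2 + N_{k-1}.
  N_0 = 2
  N_1 = 2 + 2 = 4
  N_2 = 2 + 4 = 6
  Explicitly: v, u, f1(v), f1(u), f1(f1(v)), f1(f1(u)).
So there are 6 ground terms available for substitution.
The variable x ranges independently over the available ground terms, and distinct assignments produce distinct instances.
Number of ground instances = 6.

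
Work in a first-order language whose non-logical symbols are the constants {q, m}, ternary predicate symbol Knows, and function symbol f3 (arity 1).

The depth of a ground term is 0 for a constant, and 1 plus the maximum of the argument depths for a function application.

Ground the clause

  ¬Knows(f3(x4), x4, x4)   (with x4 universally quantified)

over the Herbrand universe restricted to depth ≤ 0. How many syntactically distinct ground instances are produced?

Ground terms of depth ≤ 0:
  Let N_k = |{terms of depth ≤ k}|. Then N_0 = 2 and N_k = 2 + N_{k-1} for k ≥ 1 (one summand per function symbol, arity giving the exponent).
  N_0 = 2
So there are 2 ground terms available for substitution.
The variable x4 ranges independently over the available ground terms, and distinct assignments produce distinct instances.
Number of ground instances = 2.

2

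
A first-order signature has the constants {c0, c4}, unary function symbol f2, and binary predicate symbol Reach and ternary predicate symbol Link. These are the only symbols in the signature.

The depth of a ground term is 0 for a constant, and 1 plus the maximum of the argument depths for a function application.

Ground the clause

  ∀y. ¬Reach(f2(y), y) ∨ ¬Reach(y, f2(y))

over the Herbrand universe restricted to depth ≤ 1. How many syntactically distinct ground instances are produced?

4

Ground terms of depth ≤ 1:
  Write N_k for the number of ground terms of depth ≤ k. A term of depth ≤ k is either a constant or a function symbol applied to arguments of depth ≤ k−1, so N_k = 2 + N_{k-1}.
  N_0 = 2
  N_1 = 2 + 2 = 4
So there are 4 ground terms available for substitution.
There is 1 variable to instantiate (y),  occurring in at least one literal, so different choices give different ground instances.
Number of ground instances = 4.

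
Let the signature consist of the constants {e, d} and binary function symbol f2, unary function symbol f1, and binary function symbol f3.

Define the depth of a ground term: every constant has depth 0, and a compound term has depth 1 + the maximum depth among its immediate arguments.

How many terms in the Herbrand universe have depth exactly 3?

Let N_k count ground terms of depth at most k. Each non-constant term of depth ≤ k is some function symbol applied to depth-≤(k−1) arguments, giving N_k = 2 + N_{k-1}^2 + N_{k-1} + N_{k-1}^2.
N_0 = 2
N_1 = 2 + 2^2 + 2 + 2^2 = 12
N_2 = 2 + 12^2 + 12 + 12^2 = 302
N_3 = 2 + 302^2 + 302 + 302^2 = 182712
Terms of depth exactly 3: N_3 − N_2 = 182712 − 302 = 182410.

182410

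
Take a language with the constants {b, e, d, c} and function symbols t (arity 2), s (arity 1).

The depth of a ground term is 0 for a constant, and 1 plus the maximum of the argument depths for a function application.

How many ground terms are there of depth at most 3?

Count level by level. With function symbols t/2, s/1, the terms of depth ≤ k are the 4 constants together with each function applied to depth-≤(k−1) tuples, so N_k = 4 + N_{k-1}^2 + N_{k-1}.
N_0 = 4
N_1 = 4 + 4^2 + 4 = 24
N_2 = 4 + 24^2 + 24 = 604
N_3 = 4 + 604^2 + 604 = 365424

365424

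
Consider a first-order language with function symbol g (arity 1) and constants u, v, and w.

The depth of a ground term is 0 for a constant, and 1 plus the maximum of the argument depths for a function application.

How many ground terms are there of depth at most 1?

Let N_k count ground terms of depth at most k. Each non-constant term of depth ≤ k is some function symbol applied to depth-≤(k−1) arguments, giving N_k = 3 + N_{k-1}.
N_0 = 3
N_1 = 3 + 3 = 6

6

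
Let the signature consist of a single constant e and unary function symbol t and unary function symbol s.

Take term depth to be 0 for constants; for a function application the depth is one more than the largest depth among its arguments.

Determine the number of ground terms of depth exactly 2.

Count level by level. With function symbols t/1, s/1, the terms of depth ≤ k are the 1 constant together with each function applied to depth-≤(k−1) tuples, so N_k = 1 + N_{k-1} + N_{k-1}.
N_0 = 1
N_1 = 1 + 1 + 1 = 3
N_2 = 1 + 3 + 3 = 7
Terms of depth exactly 2: N_2 − N_1 = 7 − 3 = 4.

4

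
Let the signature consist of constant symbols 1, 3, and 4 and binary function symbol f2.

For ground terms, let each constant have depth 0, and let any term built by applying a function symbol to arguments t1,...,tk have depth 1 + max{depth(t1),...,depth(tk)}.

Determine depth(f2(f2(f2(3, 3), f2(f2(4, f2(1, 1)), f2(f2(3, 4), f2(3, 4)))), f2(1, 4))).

depth(f2(3, 3)) = 1 + max(0, 0) = 1
depth(f2(1, 1)) = 1 + max(0, 0) = 1
depth(f2(4, f2(1, 1))) = 1 + max(0, 1) = 2
depth(f2(3, 4)) = 1 + max(0, 0) = 1
depth(f2(f2(3, 4), f2(3, 4))) = 1 + max(1, 1) = 2
depth(f2(f2(4, f2(1, 1)), f2(f2(3, 4), f2(3, 4)))) = 1 + max(2, 2) = 3
depth(f2(f2(3, 3), f2(f2(4, f2(1, 1)), f2(f2(3, 4), f2(3, 4))))) = 1 + max(1, 3) = 4
depth(f2(1, 4)) = 1 + max(0, 0) = 1
depth(f2(f2(f2(3, 3), f2(f2(4, f2(1, 1)), f2(f2(3, 4), f2(3, 4)))), f2(1, 4))) = 1 + max(4, 1) = 5

5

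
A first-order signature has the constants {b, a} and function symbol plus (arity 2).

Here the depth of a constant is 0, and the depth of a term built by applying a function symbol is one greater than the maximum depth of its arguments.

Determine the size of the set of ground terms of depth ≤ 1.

Let N_k = |{terms of depth ≤ k}|. Then N_0 = 2 and N_k = 2 + N_{k-1}^2 for k ≥ 1 (one summand per function symbol, arity giving the exponent).
N_0 = 2
N_1 = 2 + 2^2 = 6

6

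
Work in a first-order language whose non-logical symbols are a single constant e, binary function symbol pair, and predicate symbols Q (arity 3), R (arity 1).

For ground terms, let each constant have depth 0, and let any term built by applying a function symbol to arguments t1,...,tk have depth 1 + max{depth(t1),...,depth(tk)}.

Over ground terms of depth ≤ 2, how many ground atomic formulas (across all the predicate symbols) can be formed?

First count ground terms of depth ≤ 2.
Let N_k = |{terms of depth ≤ k}|. Then N_0 = 1 and N_k = 1 + N_{k-1}^2 for k ≥ 1 (one summand per function symbol, arity giving the exponent).
N_0 = 1
N_1 = 1 + 1^2 = 2
N_2 = 1 + 2^2 = 5
Explicitly: e, pair(e, e), pair(e, pair(e, e)), pair(pair(e, e), e), pair(pair(e, e), pair(e, e)).
So |H| = 5.
For each predicate symbol, the number of ground atoms is |H| raised to its arity; summing:
  Q: 5^3 = 125;  R: 5
Total ground atoms: 125 + 5 = 130.

130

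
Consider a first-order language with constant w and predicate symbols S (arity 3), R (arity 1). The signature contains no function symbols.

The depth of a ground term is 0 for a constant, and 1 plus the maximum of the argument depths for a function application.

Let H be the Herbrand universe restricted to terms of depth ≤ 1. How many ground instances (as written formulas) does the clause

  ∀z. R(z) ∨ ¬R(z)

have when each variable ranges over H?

Ground terms of depth ≤ 1:
  With no function symbols every ground term is a constant, so there is exactly 1 ground term at every depth bound.
  N_0 = 1
  N_1 = 1
So there is exactly 1 ground term available for substitution.
There is 1 variable to instantiate (z),  occurring in at least one literal, so different choices give different ground instances.
Number of ground instances = 1.

1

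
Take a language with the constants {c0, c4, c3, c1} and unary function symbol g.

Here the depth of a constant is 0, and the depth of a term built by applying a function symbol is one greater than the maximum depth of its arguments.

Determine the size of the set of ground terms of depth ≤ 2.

Write N_k for the number of ground terms of depth ≤ k. A term of depth ≤ k is either a constant or a function symbol applied to arguments of depth ≤ k−1, so N_k = 4 + N_{k-1}.
N_0 = 4
N_1 = 4 + 4 = 8
N_2 = 4 + 8 = 12

12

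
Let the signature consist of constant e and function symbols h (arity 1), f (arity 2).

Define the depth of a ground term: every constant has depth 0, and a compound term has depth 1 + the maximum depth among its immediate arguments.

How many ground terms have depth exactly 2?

Let N_k count ground terms of depth at most k. Each non-constant term of depth ≤ k is some function symbol applied to depth-≤(k−1) arguments, giving N_k = 1 + N_{k-1} + N_{k-1}^2.
N_0 = 1
N_1 = 1 + 1 + 1^2 = 3
N_2 = 1 + 3 + 3^2 = 13
Terms of depth exactly 2: N_2 − N_1 = 13 − 3 = 10.

10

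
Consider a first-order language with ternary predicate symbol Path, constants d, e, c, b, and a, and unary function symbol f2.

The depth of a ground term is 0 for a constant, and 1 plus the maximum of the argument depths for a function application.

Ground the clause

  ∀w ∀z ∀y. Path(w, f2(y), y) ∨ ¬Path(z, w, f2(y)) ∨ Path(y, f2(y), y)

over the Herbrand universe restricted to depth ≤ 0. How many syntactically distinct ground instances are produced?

125

Ground terms of depth ≤ 0:
  Count level by level. With function symbols f2/1, the terms of depth ≤ k are the 5 constants together with each function applied to depth-≤(k−1) tuples, so N_k = 5 + N_{k-1}.
  N_0 = 5
So there are 5 ground terms available for substitution.
The body mentions every one of the 3 quantified variables; since ground terms form a free algebra, no two substitutions collapse to the same formula.
Number of ground instances = 5^3 = 125.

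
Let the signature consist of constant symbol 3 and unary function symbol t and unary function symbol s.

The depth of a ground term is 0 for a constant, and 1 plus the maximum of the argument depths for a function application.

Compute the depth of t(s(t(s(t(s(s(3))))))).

7

depth(s(3)) = 1 + depth(3) = 1 + 0 = 1
depth(s(s(3))) = 1 + depth(s(3)) = 1 + 1 = 2
depth(t(s(s(3)))) = 1 + depth(s(s(3))) = 1 + 2 = 3
depth(s(t(s(s(3))))) = 1 + depth(t(s(s(3)))) = 1 + 3 = 4
depth(t(s(t(s(s(3)))))) = 1 + depth(s(t(s(s(3))))) = 1 + 4 = 5
depth(s(t(s(t(s(s(3))))))) = 1 + depth(t(s(t(s(s(3)))))) = 1 + 5 = 6
depth(t(s(t(s(t(s(s(3)))))))) = 1 + depth(s(t(s(t(s(s(3))))))) = 1 + 6 = 7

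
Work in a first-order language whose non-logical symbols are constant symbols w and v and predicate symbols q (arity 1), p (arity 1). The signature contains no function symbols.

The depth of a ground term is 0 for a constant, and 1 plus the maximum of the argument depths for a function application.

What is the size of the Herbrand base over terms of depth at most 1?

First count ground terms of depth ≤ 1.
With no function symbols every ground term is a constant, so there are exactly 2 ground terms at every depth bound.
N_0 = 2
N_1 = 2
So |H| = 2.
For each predicate symbol, the number of ground atoms is |H| raised to its arity; summing:
  q: 2;  p: 2
Total ground atoms: 2 + 2 = 4.

4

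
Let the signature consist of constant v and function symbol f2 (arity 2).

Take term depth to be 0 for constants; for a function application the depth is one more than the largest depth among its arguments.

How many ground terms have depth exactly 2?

3

Count level by level. With function symbols f2/2, the terms of depth ≤ k are the 1 constant together with each function applied to depth-≤(k−1) tuples, so N_k = 1 + N_{k-1}^2.
N_0 = 1
N_1 = 1 + 1^2 = 2
N_2 = 1 + 2^2 = 5
Terms of depth exactly 2: N_2 − N_1 = 5 − 2 = 3.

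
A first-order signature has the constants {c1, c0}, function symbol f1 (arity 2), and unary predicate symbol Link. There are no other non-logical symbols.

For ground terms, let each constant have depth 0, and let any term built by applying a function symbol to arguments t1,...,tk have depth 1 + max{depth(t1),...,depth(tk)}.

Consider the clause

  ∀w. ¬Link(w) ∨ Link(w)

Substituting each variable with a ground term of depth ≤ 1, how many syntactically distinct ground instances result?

Ground terms of depth ≤ 1:
  Count level by level. With function symbols f1/2, the terms of depth ≤ k are the 2 constants together with each function applied to depth-≤(k−1) tuples, so N_k = 2 + N_{k-1}^2.
  N_0 = 2
  N_1 = 2 + 2^2 = 6
So there are 6 ground terms available for substitution.
There is 1 variable to instantiate (w),  occurring in at least one literal, so different choices give different ground instances.
Number of ground instances = 6.

6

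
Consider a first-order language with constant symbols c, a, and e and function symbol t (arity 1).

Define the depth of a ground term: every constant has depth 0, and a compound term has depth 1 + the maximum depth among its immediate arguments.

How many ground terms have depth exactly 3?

Let N_k = |{terms of depth ≤ k}|. Then N_0 = 3 and N_k = 3 + N_{k-1} for k ≥ 1 (one summand per function symbol, arity giving the exponent).
N_0 = 3
N_1 = 3 + 3 = 6
N_2 = 3 + 6 = 9
N_3 = 3 + 9 = 12
Terms of depth exactly 3: N_3 − N_2 = 12 − 9 = 3.

3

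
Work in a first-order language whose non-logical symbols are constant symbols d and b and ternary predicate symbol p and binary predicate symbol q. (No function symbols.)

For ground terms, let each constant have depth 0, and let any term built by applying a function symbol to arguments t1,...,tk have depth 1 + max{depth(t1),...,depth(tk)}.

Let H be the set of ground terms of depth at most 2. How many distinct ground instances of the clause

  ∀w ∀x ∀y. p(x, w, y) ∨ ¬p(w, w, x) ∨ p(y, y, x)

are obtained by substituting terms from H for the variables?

8

Ground terms of depth ≤ 2:
  With no function symbols every ground term is a constant, so there are exactly 2 ground terms at every depth bound.
  N_0 = 2
  N_1 = 2
  N_2 = 2
So there are 2 ground terms available for substitution.
There are 3 variables to instantiate (w, x, y), each occurring in at least one literal, so different choices give different ground instances.
Number of ground instances = 2^3 = 8.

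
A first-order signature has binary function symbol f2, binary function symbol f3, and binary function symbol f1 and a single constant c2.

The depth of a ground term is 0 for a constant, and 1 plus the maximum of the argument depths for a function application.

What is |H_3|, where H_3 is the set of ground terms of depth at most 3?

Let N_k = |{terms of depth ≤ k}|. Then N_0 = 1 and N_k = 1 + N_{k-1}^2 + N_{k-1}^2 + N_{k-1}^2 for k ≥ 1 (one summand per function symbol, arity giving the exponent).
N_0 = 1
N_1 = 1 + 1^2 + 1^2 + 1^2 = 4
N_2 = 1 + 4^2 + 4^2 + 4^2 = 49
N_3 = 1 + 49^2 + 49^2 + 49^2 = 7204

7204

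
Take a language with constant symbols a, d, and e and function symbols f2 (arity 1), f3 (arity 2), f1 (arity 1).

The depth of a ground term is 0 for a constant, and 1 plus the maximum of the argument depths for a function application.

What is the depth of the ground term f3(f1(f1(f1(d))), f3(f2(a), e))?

depth(f1(d)) = 1 + depth(d) = 1 + 0 = 1
depth(f1(f1(d))) = 1 + depth(f1(d)) = 1 + 1 = 2
depth(f1(f1(f1(d)))) = 1 + depth(f1(f1(d))) = 1 + 2 = 3
depth(f2(a)) = 1 + depth(a) = 1 + 0 = 1
depth(f3(f2(a), e)) = 1 + max(1, 0) = 2
depth(f3(f1(f1(f1(d))), f3(f2(a), e))) = 1 + max(3, 2) = 4

4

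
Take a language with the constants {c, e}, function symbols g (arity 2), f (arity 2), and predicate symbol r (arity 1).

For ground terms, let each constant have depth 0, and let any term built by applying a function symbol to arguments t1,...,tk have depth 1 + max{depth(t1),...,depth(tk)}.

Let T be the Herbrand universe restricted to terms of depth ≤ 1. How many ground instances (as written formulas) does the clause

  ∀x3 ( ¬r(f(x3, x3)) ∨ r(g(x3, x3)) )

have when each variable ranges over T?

10

Ground terms of depth ≤ 1:
  Let N_k = |{terms of depth ≤ k}|. Then N_0 = 2 and N_k = 2 + N_{k-1}^2 + N_{k-1}^2 for k ≥ 1 (one summand per function symbol, arity giving the exponent).
  N_0 = 2
  N_1 = 2 + 2^2 + 2^2 = 10
  Explicitly: c, e, g(c, c), g(c, e), g(e, c), g(e, e), f(c, c), f(c, e), f(e, c), f(e, e).
So there are 10 ground terms available for substitution.
There is 1 variable to instantiate (x3),  occurring in at least one literal, so different choices give different ground instances.
Number of ground instances = 10.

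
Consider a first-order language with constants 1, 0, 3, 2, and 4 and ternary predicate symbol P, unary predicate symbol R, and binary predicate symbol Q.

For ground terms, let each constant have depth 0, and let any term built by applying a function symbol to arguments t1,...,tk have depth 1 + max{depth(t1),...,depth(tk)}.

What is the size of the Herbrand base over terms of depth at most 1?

First count ground terms of depth ≤ 1.
With no function symbols every ground term is a constant, so there are exactly 5 ground terms at every depth bound.
N_0 = 5
N_1 = 5
Explicitly: 1, 0, 3, 2, 4.
So |H| = 5.
Each predicate of arity r yields |H|^r ground atoms (one per choice of an r-tuple from H):
  P: 5^3 = 125;  R: 5;  Q: 5^2 = 25
Total ground atoms: 125 + 5 + 25 = 155.

155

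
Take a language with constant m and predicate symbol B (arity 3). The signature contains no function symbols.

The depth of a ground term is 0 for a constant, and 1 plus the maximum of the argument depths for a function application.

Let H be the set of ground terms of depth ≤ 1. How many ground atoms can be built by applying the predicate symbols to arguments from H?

First count ground terms of depth ≤ 1.
With no function symbols every ground term is a constant, so there is exactly 1 ground term at every depth bound.
N_0 = 1
N_1 = 1
Explicitly: m.
So |H| = 1.
A ground atom is a predicate applied to a tuple of terms from H, so the count is the sum over predicates of |H|^arity:
  B: 1^3 = 1
Total ground atoms: 1.

1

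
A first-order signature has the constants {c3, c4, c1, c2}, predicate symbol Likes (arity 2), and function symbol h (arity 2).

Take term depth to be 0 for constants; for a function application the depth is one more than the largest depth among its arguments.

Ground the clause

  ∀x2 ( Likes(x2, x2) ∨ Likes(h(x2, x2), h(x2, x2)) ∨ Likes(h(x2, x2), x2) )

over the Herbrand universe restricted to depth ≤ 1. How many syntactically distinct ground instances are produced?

20

Ground terms of depth ≤ 1:
  If N_k denotes the number of depth-≤k ground terms, the 4 constants give N_0 = 4, and each function symbol of arity r contributes N_{k-1}^r new terms at level k: N_k = 4 + N_{k-1}^2.
  N_0 = 4
  N_1 = 4 + 4^2 = 20
So there are 20 ground terms available for substitution.
There is 1 variable to instantiate (x2),  occurring in at least one literal, so different choices give different ground instances.
Number of ground instances = 20.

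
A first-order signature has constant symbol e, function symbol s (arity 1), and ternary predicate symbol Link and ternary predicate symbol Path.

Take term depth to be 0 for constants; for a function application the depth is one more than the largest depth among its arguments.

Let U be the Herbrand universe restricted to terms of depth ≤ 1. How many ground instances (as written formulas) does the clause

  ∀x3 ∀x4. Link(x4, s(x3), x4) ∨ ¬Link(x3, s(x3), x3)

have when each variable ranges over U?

Ground terms of depth ≤ 1:
  Count level by level. With function symbols s/1, the terms of depth ≤ k are the 1 constant together with each function applied to depth-≤(k−1) tuples, so N_k = 1 + N_{k-1}.
  N_0 = 1
  N_1 = 1 + 1 = 2
  Explicitly: e, s(e).
So there are 2 ground terms available for substitution.
Each of x3, x4 ranges independently over the available ground terms, and distinct assignments produce distinct instances.
Number of ground instances = 2^2 = 4.

4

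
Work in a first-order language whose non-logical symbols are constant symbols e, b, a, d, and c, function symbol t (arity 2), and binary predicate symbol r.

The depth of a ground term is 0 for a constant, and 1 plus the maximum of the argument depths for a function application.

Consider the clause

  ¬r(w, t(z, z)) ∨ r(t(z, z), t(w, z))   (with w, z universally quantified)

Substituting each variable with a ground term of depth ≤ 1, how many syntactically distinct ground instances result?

Ground terms of depth ≤ 1:
  Count level by level. With function symbols t/2, the terms of depth ≤ k are the 5 constants together with each function applied to depth-≤(k−1) tuples, so N_k = 5 + N_{k-1}^2.
  N_0 = 5
  N_1 = 5 + 5^2 = 30
So there are 30 ground terms available for substitution.
The clause has 2 distinct variables (w, z), each appearing in the body. In the free term algebra distinct substitutions yield syntactically distinct ground instances.
Number of ground instances = 30^2 = 900.

900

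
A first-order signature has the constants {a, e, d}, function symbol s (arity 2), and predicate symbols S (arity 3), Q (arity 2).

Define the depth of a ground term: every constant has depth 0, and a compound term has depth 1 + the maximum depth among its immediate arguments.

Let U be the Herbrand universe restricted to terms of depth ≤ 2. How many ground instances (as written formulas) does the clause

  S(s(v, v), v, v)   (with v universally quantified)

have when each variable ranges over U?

Ground terms of depth ≤ 2:
  If N_k denotes the number of depth-≤k ground terms, the 3 constants give N_0 = 3, and each function symbol of arity r contributes N_{k-1}^r new terms at level k: N_k = 3 + N_{k-1}^2.
  N_0 = 3
  N_1 = 3 + 3^2 = 12
  N_2 = 3 + 12^2 = 147
So there are 147 ground terms available for substitution.
The clause has 1 distinct variable (v), which appears in the body. In the free term algebra distinct substitutions yield syntactically distinct ground instances.
Number of ground instances = 147.

147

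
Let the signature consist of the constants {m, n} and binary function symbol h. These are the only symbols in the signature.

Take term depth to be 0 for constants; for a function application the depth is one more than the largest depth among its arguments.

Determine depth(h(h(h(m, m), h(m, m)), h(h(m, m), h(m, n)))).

depth(h(m, m)) = 1 + max(0, 0) = 1
depth(h(h(m, m), h(m, m))) = 1 + max(1, 1) = 2
depth(h(m, n)) = 1 + max(0, 0) = 1
depth(h(h(m, m), h(m, n))) = 1 + max(1, 1) = 2
depth(h(h(h(m, m), h(m, m)), h(h(m, m), h(m, n)))) = 1 + max(2, 2) = 3

3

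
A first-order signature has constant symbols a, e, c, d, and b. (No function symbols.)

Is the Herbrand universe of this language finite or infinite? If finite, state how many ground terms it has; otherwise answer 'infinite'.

5

There are no function symbols, so every ground term is one of the 5 constants.
The Herbrand universe is {a, e, c, d, b}, which is finite with 5 elements.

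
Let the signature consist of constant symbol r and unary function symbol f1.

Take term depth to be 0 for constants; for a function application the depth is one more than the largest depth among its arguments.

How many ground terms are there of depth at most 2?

Let N_k = |{terms of depth ≤ k}|. Then N_0 = 1 and N_k = 1 + N_{k-1} for k ≥ 1 (one summand per function symbol, arity giving the exponent).
N_0 = 1
N_1 = 1 + 1 = 2
N_2 = 1 + 2 = 3
Explicitly: r, f1(r), f1(f1(r)).

3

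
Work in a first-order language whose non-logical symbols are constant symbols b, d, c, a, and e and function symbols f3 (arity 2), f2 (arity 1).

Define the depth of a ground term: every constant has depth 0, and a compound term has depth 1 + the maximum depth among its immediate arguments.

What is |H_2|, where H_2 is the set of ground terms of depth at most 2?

Write N_k for the number of ground terms of depth ≤ k. A term of depth ≤ k is either a constant or a function symbol applied to arguments of depth ≤ k−1, so N_k = 5 + N_{k-1}^2 + N_{k-1}.
N_0 = 5
N_1 = 5 + 5^2 + 5 = 35
N_2 = 5 + 35^2 + 35 = 1265

1265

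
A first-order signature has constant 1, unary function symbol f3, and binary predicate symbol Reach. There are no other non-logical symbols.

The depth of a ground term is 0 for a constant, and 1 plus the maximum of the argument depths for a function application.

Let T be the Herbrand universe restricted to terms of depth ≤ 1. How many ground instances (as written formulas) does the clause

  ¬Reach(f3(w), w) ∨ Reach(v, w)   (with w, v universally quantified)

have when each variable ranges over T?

4

Ground terms of depth ≤ 1:
  Let N_k = |{terms of depth ≤ k}|. Then N_0 = 1 and N_k = 1 + N_{k-1} for k ≥ 1 (one summand per function symbol, arity giving the exponent).
  N_0 = 1
  N_1 = 1 + 1 = 2
So there are 2 ground terms available for substitution.
There are 2 variables to instantiate (w, v), each occurring in at least one literal, so different choices give different ground instances.
Number of ground instances = 2^2 = 4.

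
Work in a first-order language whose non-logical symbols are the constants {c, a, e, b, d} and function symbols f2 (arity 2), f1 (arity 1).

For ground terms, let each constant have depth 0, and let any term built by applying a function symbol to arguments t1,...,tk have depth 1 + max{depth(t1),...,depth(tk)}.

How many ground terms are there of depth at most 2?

1265

Let N_k count ground terms of depth at most k. Each non-constant term of depth ≤ k is some function symbol applied to depth-≤(k−1) arguments, giving N_k = 5 + N_{k-1}^2 + N_{k-1}.
N_0 = 5
N_1 = 5 + 5^2 + 5 = 35
N_2 = 5 + 35^2 + 35 = 1265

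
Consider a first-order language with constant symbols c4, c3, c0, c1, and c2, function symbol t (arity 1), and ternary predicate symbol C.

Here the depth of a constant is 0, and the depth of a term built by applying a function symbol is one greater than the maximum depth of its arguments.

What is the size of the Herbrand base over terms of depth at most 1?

1000

First count ground terms of depth ≤ 1.
Let N_k count ground terms of depth at most k. Each non-constant term of depth ≤ k is some function symbol applied to depth-≤(k−1) arguments, giving N_k = 5 + N_{k-1}.
N_0 = 5
N_1 = 5 + 5 = 10
So |H| = 10.
For each predicate symbol, the number of ground atoms is |H| raised to its arity; summing:
  C: 10^3 = 1000
Total ground atoms: 1000.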